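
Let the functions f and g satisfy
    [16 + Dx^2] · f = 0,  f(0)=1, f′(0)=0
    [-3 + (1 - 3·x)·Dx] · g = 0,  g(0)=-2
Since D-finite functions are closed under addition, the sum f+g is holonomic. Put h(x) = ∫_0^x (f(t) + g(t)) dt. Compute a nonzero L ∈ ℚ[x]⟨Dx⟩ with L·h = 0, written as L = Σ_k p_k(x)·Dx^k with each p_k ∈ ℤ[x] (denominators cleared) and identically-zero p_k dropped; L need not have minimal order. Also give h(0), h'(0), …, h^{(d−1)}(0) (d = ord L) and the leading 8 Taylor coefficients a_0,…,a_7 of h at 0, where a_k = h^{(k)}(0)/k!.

f: a_k = 1, 0, -8, 0, 32/3, 0, -256/45, 0, …
g: a_k = -2, -6, -18, -54, -162, -486, -1458, -4374, …
h₀=f+g: left-lcm gives L₀, ord ≤ 3.
∫: right-multiply L₀ by Dx.
L = (-1680 + 2304·x - 3456·x^2)·Dx + (272 - 1584·x + 3456·x^2 - 3456·x^3)·Dx^2 + (-105 + 144·x - 216·x^2)·Dx^3 + (17 - 99·x + 216·x^2 - 216·x^3)·Dx^4  (order 4).
h: a_k = 0, -1, -3, -26/3, -27/2, -454/15, -81, -65866/315, …
ICs: h(0) = 0, h′(0) = -1, h′′(0) = -6, h′′′(0) = -52.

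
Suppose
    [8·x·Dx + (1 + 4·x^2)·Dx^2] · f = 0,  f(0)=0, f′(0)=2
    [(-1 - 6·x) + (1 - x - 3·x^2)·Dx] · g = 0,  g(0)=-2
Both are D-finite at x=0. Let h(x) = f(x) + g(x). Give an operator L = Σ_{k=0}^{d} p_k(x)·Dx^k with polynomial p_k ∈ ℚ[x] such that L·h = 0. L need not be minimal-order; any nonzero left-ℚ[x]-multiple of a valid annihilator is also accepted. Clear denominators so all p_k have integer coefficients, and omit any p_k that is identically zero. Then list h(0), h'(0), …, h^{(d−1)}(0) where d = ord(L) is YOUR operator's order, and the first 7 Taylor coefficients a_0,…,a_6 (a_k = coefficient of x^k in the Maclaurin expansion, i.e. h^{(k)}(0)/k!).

f: a_k = 0, 2, 0, -8/3, 0, 32/5, 0, …
g: a_k = -2, -2, -8, -14, -38, -80, -194, …
Weyl lclm of L_f,L_g ⇒ L₀ (ord ≤ 3).
L = (32 - 128·x - 1488·x^2 - 2880·x^3 - 8424·x^4 - 2592·x^6)·Dx + (-25 - 160·x - 214·x^2 - 1188·x^3 - 2628·x^4 - 6264·x^5 - 432·x^6 - 2592·x^7)·Dx^2 + (4 + 9·x + 54·x^2 - 66·x^3 - x^4 - 444·x^5 - 720·x^6 - 144·x^7 - 432·x^8)·Dx^3  (order 3).
h: a_k = -2, 0, -8, -50/3, -38, -368/5, -194, …
ICs: h(0) = -2, h′(0) = 0, h′′(0) = -16.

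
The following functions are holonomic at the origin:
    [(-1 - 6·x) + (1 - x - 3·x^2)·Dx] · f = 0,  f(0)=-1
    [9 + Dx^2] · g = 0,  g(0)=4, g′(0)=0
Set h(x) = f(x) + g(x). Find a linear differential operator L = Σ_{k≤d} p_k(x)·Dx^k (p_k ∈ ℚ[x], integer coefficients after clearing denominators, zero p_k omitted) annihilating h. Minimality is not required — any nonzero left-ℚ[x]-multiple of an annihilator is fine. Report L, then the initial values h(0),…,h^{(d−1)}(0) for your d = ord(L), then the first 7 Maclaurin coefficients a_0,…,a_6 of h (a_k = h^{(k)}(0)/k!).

f: a_k = -1, -1, -4, -7, -19, -40, -97, …
g: a_k = 4, 0, -18, 0, 27/2, 0, -81/20, …
h₀=f+g: left-lcm gives L₀, ord ≤ 3.
L = (459 + 2916·x + 1539·x^2 + 3888·x^3 + 3645·x^4 + 4374·x^5) + (-153 + 153·x + 378·x^2 - 405·x^3 + 2187·x^5 + 2187·x^6)·Dx + (51 + 324·x + 171·x^2 + 432·x^3 + 405·x^4 + 486·x^5)·Dx^2 + (-17 + 17·x + 42·x^2 - 45·x^3 + 243·x^5 + 243·x^6)·Dx^3  (order 3).
h: a_k = 3, -1, -22, -7, -11/2, -40, -2021/20, …
ICs: h(0) = 3, h′(0) = -1, h′′(0) = -44.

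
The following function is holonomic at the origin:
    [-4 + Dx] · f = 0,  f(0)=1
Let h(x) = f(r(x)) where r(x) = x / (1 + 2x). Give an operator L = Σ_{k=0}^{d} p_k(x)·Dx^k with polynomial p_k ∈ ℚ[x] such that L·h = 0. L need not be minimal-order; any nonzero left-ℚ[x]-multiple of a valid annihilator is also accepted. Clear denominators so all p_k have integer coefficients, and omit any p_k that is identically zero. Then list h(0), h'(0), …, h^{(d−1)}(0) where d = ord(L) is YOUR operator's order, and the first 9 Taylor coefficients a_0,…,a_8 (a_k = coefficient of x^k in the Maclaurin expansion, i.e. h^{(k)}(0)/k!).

L = -4 + (1 + 4·x + 4·x^2)·Dx  (order 1).
h: a_k = 1, 4, 0, -16/3, 32/3, -64/5, 256/45, 1280/63, -8192/105, …
ICs: h(0) = 1.

f: a_k = 1, 4, 8, 32/3, 32/3, 128/15, 256/45, 1024/315, 512/315, …
Change of var in L_f (x↦r) gives L₀.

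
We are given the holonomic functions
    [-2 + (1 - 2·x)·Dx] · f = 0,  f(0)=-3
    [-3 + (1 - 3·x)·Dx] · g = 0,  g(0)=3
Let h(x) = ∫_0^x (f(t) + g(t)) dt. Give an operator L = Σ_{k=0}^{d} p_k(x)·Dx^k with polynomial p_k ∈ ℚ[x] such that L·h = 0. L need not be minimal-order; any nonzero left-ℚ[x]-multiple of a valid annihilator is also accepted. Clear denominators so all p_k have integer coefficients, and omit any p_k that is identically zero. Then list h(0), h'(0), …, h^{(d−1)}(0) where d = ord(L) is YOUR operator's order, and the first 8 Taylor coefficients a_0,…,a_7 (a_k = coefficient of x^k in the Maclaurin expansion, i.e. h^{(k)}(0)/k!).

f: a_k = -3, -6, -12, -24, -48, -96, -192, -384, …
g: a_k = 3, 9, 27, 81, 243, 729, 2187, 6561, …
L₀ := lclm(L_f,L_g); ord L₀ ≤ 1+1.
∫: right-multiply L₀ by Dx.
L = -12·Dx + (10 - 24·x)·Dx^2 + (-1 + 5·x - 6·x^2)·Dx^3  (order 3).
h: a_k = 0, 0, 3/2, 5, 57/4, 39, 211/2, 285, …
ICs: h(0) = 0, h′(0) = 0, h′′(0) = 3.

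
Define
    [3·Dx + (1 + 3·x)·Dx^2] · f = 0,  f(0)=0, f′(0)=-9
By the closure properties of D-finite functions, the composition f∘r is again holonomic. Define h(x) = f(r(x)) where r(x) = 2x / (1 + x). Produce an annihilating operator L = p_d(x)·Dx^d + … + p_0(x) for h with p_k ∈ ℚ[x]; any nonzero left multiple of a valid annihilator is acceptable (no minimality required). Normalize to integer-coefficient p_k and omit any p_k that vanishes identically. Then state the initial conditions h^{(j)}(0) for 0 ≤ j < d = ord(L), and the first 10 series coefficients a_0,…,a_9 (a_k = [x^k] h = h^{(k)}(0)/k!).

f: a_k = 0, -9, 27/2, -27, 243/4, -729/5, 729/2, -6561/7, 19683/8, -6561, …
h₀=f(r): pull back L_f along r ⇒ L₀.
L = (8 + 14·x)·Dx + (1 + 8·x + 7·x^2)·Dx^2  (order 2).
h: a_k = 0, -18, 72, -342, 1800, -50418/5, 58824, -2470626/7, 2161800, -13451202, …
ICs: h(0) = 0, h′(0) = -18.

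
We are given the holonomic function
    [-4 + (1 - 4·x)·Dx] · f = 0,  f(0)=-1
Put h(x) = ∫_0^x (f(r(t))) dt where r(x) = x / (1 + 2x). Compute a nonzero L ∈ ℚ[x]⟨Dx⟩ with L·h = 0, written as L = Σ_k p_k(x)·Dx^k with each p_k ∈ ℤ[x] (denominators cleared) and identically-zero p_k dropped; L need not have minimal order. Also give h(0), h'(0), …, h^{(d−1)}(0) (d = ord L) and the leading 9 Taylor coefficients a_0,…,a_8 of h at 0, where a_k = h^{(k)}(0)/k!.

L = 4·Dx + (-1 + 4·x^2)·Dx^2  (order 2).
h: a_k = 0, -1, -2, -8/3, -4, -32/5, -32/3, -128/7, -32, …
ICs: h(0) = 0, h′(0) = -1.

f: a_k = -1, -4, -16, -64, -256, -1024, -4096, -16384, -65536, …
f∘r: x↦r, Dx↦Dx/r' in L_f ⇒ L₀.
h=∫h₀ ⇒ L = L₀·Dx.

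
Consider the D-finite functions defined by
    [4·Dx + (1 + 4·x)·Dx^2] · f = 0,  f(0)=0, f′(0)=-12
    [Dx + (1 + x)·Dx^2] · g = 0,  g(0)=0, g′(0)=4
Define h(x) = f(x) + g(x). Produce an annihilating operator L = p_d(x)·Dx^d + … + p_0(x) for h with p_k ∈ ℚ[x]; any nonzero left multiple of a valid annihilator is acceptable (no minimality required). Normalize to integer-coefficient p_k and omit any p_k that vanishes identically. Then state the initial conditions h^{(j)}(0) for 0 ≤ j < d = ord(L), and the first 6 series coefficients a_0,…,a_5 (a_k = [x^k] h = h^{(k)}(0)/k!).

L = 8·Dx + (10 + 16·x)·Dx^2 + (1 + 5·x + 4·x^2)·Dx^3  (order 3).
h: a_k = 0, -8, 22, -188/3, 191, -3068/5, …
ICs: h(0) = 0, h′(0) = -8, h′′(0) = 44.

f: a_k = 0, -12, 24, -64, 192, -3072/5, …
g: a_k = 0, 4, -2, 4/3, -1, 4/5, …
Sum ⇒ L₀ = lclm(L_f,L_g) in ℚ(x)⟨Dx⟩.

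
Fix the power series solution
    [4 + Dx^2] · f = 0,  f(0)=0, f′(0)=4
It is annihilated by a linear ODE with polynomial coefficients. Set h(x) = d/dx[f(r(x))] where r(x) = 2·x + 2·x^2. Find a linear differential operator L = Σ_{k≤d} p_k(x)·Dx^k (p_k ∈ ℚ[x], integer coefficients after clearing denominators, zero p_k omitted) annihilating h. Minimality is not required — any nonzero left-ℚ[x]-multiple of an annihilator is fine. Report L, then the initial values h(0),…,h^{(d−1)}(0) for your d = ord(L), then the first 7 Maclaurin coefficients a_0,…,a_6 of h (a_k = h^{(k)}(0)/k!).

f: a_k = 0, 4, 0, -8/3, 0, 8/15, 0, …
h₀=f(r): pull back L_f along r ⇒ L₀.
h₀' ⇒ L via d/dx closure of L₀.
L = (28 + 128·x + 384·x^2 + 512·x^3 + 256·x^4) + (-6 - 12·x)·Dx + (1 + 4·x + 4·x^2)·Dx^2  (order 2).
h: a_k = 8, 16, -64, -256, -704/3, 384, 51712/45, …
ICs: h(0) = 8, h′(0) = 16.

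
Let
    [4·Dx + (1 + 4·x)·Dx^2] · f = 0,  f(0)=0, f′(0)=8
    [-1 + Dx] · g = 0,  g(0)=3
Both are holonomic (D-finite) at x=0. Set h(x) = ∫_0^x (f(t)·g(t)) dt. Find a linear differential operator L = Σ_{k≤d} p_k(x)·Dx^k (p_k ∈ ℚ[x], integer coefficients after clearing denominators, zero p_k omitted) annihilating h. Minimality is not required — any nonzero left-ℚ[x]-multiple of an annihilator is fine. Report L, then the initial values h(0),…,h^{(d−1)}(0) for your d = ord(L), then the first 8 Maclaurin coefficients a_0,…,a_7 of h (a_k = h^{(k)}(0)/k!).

f: a_k = 0, 8, -16, 128/3, -128, 2048/5, -4096/3, 32768/7, …
g: a_k = 3, 3, 3/2, 1/2, 1/8, 1/40, 1/240, 1/1680, …
Product ⇒ symmetric product L₀, ord ≤ 2.
∫: right-multiply L₀ by Dx.
L = (-3 + 4·x)·Dx + (2 - 8·x)·Dx^2 + (1 + 4·x)·Dx^3  (order 3).
h: a_k = 0, 0, 12, -8, 23, -276/5, 1503/10, -9119/21, …
ICs: h(0) = 0, h′(0) = 0, h′′(0) = 24.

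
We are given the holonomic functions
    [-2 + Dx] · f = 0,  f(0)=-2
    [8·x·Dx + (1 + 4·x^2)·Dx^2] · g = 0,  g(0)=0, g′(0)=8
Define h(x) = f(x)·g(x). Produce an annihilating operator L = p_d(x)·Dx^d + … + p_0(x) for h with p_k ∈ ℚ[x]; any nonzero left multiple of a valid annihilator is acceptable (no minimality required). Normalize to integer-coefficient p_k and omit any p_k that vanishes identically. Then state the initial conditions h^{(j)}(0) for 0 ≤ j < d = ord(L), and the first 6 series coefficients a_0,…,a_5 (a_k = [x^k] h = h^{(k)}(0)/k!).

L = (4 - 16·x + 16·x^2) + (-4 + 8·x - 16·x^2)·Dx + (1 + 4·x^2)·Dx^2  (order 2).
h: a_k = 0, -16, -32, -32/3, 64/3, -96/5, …
ICs: h(0) = 0, h′(0) = -16.

f: a_k = -2, -4, -4, -8/3, -4/3, -8/15, …
g: a_k = 0, 8, 0, -32/3, 0, 128/5, …
Sym-product of L_f,L_g gives L₀ (≤ ord 2).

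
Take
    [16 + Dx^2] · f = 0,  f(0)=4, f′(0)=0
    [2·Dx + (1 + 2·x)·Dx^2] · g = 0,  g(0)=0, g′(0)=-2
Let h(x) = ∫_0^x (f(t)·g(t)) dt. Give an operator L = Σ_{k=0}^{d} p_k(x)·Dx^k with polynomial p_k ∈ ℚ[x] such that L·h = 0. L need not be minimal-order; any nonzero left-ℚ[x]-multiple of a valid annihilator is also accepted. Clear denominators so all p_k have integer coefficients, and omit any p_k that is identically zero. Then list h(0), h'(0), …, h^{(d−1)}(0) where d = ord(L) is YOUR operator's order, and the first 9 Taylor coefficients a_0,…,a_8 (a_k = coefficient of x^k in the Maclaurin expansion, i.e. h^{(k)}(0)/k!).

f: a_k = 4, 0, -32, 0, 128/3, 0, -1024/45, 0, 2048/315, …
g: a_k = 0, -2, 2, -8/3, 4, -32/5, 32/3, -128/7, 32, …
h₀=f·g: eliminate ⇒ L₀, order ≤ 2·2.
h=∫h₀ ⇒ L = L₀·Dx.
L = (2688 + 27648·x + 93184·x^2 + 131072·x^3 + 65536·x^4)·Dx + (896 + 5888·x + 12288·x^2 + 8192·x^3)·Dx^2 + (408 + 3712·x + 11904·x^2 + 16384·x^3 + 8192·x^4)·Dx^3 + (56 + 368·x + 768·x^2 + 512·x^3)·Dx^4 + (15 + 124·x + 380·x^2 + 512·x^3 + 256·x^4)·Dx^5  (order 5).
h: a_k = 0, 0, -4, 8/3, 40/3, -48/5, -64/15, 0, 832/105, …
ICs: h(0) = 0, h′(0) = 0, h′′(0) = -8, h′′′(0) = 16, h′′′′(0) = 320.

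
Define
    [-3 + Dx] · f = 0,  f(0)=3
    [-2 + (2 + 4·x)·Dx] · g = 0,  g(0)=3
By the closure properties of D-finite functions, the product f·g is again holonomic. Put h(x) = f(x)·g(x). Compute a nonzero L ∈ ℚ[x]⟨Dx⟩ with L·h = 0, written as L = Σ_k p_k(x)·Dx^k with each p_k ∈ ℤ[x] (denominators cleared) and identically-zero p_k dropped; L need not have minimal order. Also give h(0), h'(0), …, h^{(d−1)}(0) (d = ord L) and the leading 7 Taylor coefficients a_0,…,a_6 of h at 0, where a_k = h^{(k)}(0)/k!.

L = (-4 - 6·x) + (1 + 2·x)·Dx  (order 1).
h: a_k = 9, 36, 63, 72, 117/2, 198/5, 189/10, …
ICs: h(0) = 9.

f: a_k = 3, 9, 27/2, 27/2, 81/8, 243/40, 243/80, …
g: a_k = 3, 3, -3/2, 3/2, -15/8, 21/8, -63/16, …
f·g: L₀ = L_f ⊗_s L_g, ord ≤ 1·1.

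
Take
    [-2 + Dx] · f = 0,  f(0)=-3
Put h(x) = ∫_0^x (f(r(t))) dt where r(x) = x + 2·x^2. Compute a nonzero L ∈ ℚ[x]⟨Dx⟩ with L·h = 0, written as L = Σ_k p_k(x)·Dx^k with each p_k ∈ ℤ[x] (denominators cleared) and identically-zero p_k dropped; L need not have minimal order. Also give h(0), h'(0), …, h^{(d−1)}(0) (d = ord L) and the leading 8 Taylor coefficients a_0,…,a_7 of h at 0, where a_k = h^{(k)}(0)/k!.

L = (-2 - 8·x)·Dx + Dx^2  (order 2).
h: a_k = 0, -3, -3, -6, -7, -10, -54/5, -1324/105, …
ICs: h(0) = 0, h′(0) = -3.

f: a_k = -3, -6, -6, -4, -2, -4/5, -4/15, -8/105, …
Change of var in L_f (x↦r) gives L₀.
h=∫₀ˣh₀: take L = L₀·Dx.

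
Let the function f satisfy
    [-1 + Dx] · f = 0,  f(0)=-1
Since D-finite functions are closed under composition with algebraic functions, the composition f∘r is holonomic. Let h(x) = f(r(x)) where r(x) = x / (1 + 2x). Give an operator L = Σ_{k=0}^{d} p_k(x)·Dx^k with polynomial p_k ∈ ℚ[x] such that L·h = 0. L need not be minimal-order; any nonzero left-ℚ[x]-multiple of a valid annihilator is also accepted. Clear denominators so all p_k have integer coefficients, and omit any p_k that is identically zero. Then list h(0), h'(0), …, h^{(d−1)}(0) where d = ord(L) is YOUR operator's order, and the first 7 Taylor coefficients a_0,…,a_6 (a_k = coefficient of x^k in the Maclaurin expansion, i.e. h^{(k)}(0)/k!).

f: a_k = -1, -1, -1/2, -1/6, -1/24, -1/120, -1/720, …
Change of var in L_f (x↦r) gives L₀.
L = -1 + (1 + 4·x + 4·x^2)·Dx  (order 1).
h: a_k = -1, -1, 3/2, -13/6, 71/24, -147/40, 2699/720, …
ICs: h(0) = -1.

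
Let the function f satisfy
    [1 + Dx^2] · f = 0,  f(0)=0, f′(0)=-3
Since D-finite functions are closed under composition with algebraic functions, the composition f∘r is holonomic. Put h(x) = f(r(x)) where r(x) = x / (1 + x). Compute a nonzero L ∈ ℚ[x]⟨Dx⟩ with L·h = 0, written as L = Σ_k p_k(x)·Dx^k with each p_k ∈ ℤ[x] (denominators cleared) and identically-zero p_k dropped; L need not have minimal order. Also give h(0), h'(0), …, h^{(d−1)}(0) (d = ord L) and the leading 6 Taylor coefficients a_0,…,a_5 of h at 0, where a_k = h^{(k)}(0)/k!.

L = 1 + (2 + 6·x + 6·x^2 + 2·x^3)·Dx + (1 + 4·x + 6·x^2 + 4·x^3 + x^4)·Dx^2  (order 2).
h: a_k = 0, -3, 3, -5/2, 3/2, -1/40, …
ICs: h(0) = 0, h′(0) = -3.

f: a_k = 0, -3, 0, 1/2, 0, -1/40, …
h₀=f(r): pull back L_f along r ⇒ L₀.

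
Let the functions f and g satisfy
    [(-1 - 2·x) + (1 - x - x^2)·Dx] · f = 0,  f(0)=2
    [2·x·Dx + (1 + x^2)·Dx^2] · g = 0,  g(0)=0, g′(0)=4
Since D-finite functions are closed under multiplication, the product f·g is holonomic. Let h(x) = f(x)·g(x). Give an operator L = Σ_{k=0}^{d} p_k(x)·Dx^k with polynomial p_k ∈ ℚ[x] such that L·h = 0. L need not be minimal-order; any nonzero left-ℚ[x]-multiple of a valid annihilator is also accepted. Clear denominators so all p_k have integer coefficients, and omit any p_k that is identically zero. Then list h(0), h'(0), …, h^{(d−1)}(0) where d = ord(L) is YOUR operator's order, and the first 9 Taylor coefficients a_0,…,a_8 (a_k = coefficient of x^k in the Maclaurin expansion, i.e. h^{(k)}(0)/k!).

L = (2 + 2·x + 6·x^2) + (2 + 2·x + 4·x^2 + 6·x^3)·Dx + (-1 + x + x^3 + x^4)·Dx^2  (order 2).
h: a_k = 0, 8, 8, 40/3, 64/3, 544/15, 288/5, 9736/105, 15784/105, …
ICs: h(0) = 0, h′(0) = 8.

f: a_k = 2, 2, 4, 6, 10, 16, 26, 42, 68, …
g: a_k = 0, 4, 0, -4/3, 0, 4/5, 0, -4/7, 0, …
f·g: L₀ = L_f ⊗_s L_g, ord ≤ 1·2.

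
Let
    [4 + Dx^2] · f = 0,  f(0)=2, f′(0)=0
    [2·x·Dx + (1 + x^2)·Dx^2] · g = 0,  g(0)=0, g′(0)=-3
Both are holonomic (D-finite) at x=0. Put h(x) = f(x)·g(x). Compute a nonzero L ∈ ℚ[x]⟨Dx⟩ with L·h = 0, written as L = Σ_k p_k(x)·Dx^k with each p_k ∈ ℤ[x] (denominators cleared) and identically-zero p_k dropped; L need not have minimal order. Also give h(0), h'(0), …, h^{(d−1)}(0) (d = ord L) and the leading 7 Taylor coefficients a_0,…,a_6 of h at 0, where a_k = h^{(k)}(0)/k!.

L = (160 + 464·x^2 + 464·x^4 + 256·x^6 + 64·x^8) + (96·x + 224·x^3 + 192·x^5 + 64·x^7)·Dx + (60 + 188·x^2 + 216·x^4 + 128·x^6 + 32·x^8)·Dx^2 + (24·x + 56·x^3 + 48·x^5 + 16·x^7)·Dx^3 + (5 + 18·x^2 + 25·x^4 + 16·x^6 + 4·x^8)·Dx^4  (order 4).
h: a_k = 0, -6, 0, 14, 0, -46/5, 0, …
ICs: h(0) = 0, h′(0) = -6, h′′(0) = 0, h′′′(0) = 84.

f: a_k = 2, 0, -4, 0, 4/3, 0, -8/45, …
g: a_k = 0, -3, 0, 1, 0, -3/5, 0, …
L₀ := L_f ⊗_s L_g (sym. prod.), ord ≤ 4.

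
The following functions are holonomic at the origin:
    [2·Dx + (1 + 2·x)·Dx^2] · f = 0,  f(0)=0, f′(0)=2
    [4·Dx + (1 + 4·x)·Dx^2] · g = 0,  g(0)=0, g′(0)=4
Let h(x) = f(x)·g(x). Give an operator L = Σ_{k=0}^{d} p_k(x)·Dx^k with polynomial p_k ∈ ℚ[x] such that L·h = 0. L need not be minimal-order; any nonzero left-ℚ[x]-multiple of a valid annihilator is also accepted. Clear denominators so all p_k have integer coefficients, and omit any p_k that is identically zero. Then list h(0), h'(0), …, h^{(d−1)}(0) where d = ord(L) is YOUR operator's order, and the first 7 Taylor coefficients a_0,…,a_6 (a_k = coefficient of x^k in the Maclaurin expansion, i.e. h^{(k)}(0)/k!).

f: a_k = 0, 2, -2, 8/3, -4, 32/5, -32/3, …
g: a_k = 0, 4, -8, 64/3, -64, 1024/5, -2048/3, …
Sym-product of L_f,L_g gives L₀ (≤ ord 4).
L = (160 + 768·x + 1024·x^2)·Dx + (264 + 2144·x + 5760·x^2 + 5120·x^3)·Dx^2 + (64 + 720·x + 2976·x^2 + 5376·x^3 + 3584·x^4)·Dx^3 + (3 + 44·x + 252·x^2 + 704·x^3 + 960·x^4 + 512·x^5)·Dx^4  (order 4).
h: a_k = 0, 0, 8, -24, 208/3, -208, 29344/45, …
ICs: h(0) = 0, h′(0) = 0, h′′(0) = 16, h′′′(0) = -144.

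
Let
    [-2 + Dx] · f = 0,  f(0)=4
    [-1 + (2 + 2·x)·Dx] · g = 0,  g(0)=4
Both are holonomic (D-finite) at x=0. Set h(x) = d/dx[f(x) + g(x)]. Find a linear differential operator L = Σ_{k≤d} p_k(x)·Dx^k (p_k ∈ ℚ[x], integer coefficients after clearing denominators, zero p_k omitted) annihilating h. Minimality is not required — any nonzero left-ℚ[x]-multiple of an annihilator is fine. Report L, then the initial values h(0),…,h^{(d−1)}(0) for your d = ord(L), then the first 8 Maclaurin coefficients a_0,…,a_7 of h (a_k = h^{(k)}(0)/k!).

L = (-14 - 8·x) + (-13 - 32·x - 16·x^2)·Dx + (10 + 18·x + 8·x^2)·Dx^2  (order 2).
h: a_k = 10, 15, 67/4, 241/24, 1129/192, 3151/1920, 26779/23040, -69599/322560, …
ICs: h(0) = 10, h′(0) = 15.

f: a_k = 4, 8, 8, 16/3, 8/3, 16/15, 16/45, 32/315, …
g: a_k = 4, 2, -1/2, 1/4, -5/32, 7/64, -21/256, 33/512, …
Sum ⇒ L₀ = lclm(L_f,L_g) in ℚ(x)⟨Dx⟩.
Differentiate: ansatz ord ≤ ord L₀ ⇒ L.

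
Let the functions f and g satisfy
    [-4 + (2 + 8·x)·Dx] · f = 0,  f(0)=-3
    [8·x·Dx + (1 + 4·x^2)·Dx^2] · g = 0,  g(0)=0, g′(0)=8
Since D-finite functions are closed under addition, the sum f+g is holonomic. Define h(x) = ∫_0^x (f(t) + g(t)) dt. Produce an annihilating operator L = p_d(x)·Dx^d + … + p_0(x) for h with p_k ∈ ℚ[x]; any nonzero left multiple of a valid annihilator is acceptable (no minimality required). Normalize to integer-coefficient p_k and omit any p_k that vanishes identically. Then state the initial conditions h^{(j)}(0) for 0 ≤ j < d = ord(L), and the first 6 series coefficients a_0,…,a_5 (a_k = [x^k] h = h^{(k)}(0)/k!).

L = (-8 - 80·x + 96·x^2 + 192·x^3)·Dx^2 + (-10 - 32·x - 64·x^2 + 384·x^3 + 672·x^4)·Dx^3 + (-1 + 24·x^2 + 48·x^3 + 112·x^4 + 192·x^5)·Dx^4  (order 4).
h: a_k = 0, -3, 1, 2, -17/3, 6, …
ICs: h(0) = 0, h′(0) = -3, h′′(0) = 2, h′′′(0) = 12.

f: a_k = -3, -6, 6, -12, 30, -84, …
g: a_k = 0, 8, 0, -32/3, 0, 128/5, …
Weyl lclm of L_f,L_g ⇒ L₀ (ord ≤ 3).
h=∫₀ˣh₀: take L = L₀·Dx.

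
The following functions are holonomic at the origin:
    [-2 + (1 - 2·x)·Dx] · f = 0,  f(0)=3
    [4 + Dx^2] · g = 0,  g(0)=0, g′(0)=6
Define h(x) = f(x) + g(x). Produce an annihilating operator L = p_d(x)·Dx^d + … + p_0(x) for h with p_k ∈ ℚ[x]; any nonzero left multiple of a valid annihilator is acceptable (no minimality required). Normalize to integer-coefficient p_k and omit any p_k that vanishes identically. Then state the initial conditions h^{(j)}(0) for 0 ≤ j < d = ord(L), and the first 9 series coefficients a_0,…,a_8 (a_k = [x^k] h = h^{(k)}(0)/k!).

L = (56 - 32·x + 32·x^2) + (-12 + 40·x - 48·x^2 + 32·x^3)·Dx + (14 - 8·x + 8·x^2)·Dx^2 + (-3 + 10·x - 12·x^2 + 8·x^3)·Dx^3  (order 3).
h: a_k = 3, 12, 12, 20, 48, 484/5, 192, 40312/105, 768, …
ICs: h(0) = 3, h′(0) = 12, h′′(0) = 24.

f: a_k = 3, 6, 12, 24, 48, 96, 192, 384, 768, …
g: a_k = 0, 6, 0, -4, 0, 4/5, 0, -8/105, 0, …
L₀ := lclm(L_f,L_g); ord L₀ ≤ 1+2.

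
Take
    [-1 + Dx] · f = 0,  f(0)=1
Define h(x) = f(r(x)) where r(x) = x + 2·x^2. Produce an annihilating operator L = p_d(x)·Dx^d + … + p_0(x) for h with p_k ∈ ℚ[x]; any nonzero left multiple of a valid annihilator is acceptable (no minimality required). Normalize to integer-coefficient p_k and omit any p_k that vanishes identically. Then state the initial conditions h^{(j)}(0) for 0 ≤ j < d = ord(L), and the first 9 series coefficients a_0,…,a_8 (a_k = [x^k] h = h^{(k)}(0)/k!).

L = (-1 - 4·x) + Dx  (order 1).
h: a_k = 1, 1, 5/2, 13/6, 73/24, 281/120, 1741/720, 1697/1008, 57233/40320, …
ICs: h(0) = 1.

f: a_k = 1, 1, 1/2, 1/6, 1/24, 1/120, 1/720, 1/5040, 1/40320, …
h₀=f(r): pull back L_f along r ⇒ L₀.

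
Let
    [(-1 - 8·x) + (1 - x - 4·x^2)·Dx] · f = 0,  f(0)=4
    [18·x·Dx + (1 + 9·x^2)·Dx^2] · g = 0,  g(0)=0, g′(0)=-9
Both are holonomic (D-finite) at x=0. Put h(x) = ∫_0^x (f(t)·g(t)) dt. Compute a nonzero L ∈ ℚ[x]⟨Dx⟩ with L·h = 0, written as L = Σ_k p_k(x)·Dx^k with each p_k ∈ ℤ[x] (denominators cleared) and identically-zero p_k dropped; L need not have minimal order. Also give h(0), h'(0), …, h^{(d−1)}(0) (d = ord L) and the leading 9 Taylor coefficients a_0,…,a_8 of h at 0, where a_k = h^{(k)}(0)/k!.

f: a_k = 4, 4, 20, 36, 116, 260, 724, 1764, 4660, …
g: a_k = 0, -9, 0, 27, 0, -729/5, 0, 6561/7, 0, …
L₀ := L_f ⊗_s L_g (sym. prod.), ord ≤ 2.
Integrate: L := L₀·Dx.
L = (8 + 18·x + 216·x^2)·Dx + (2 - 2·x + 36·x^2 + 216·x^3)·Dx^2 + (-1 + x - 5·x^2 + 9·x^3 + 36·x^4)·Dx^3  (order 3).
h: a_k = 0, 0, -18, -12, -18, -216/5, -906/5, -9756/35, -2232/7, …
ICs: h(0) = 0, h′(0) = 0, h′′(0) = -36.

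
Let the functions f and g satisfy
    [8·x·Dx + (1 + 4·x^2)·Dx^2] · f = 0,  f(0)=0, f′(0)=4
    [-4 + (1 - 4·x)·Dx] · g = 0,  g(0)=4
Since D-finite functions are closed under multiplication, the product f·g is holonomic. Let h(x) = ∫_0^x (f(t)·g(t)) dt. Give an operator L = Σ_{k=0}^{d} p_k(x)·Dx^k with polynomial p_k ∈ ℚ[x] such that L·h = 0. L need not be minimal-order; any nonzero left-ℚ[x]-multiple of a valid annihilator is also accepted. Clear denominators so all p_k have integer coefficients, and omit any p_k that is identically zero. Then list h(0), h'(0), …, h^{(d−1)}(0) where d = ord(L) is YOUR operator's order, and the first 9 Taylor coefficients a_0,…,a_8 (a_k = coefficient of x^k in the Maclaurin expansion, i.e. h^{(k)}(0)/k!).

f: a_k = 0, 4, 0, -16/3, 0, 64/5, 0, -256/7, 0, …
g: a_k = 4, 16, 64, 256, 1024, 4096, 16384, 65536, 262144, …
L₀ := L_f ⊗_s L_g (sym. prod.), ord ≤ 2.
h=∫₀ˣh₀: take L = L₀·Dx.
L = 32·x·Dx + (8 - 8·x + 64·x^2)·Dx^2 + (-1 + 4·x - 4·x^2 + 16·x^3)·Dx^3  (order 3).
h: a_k = 0, 0, 8, 64/3, 176/3, 2816/15, 28544/45, 228352/105, 797312/105, …
ICs: h(0) = 0, h′(0) = 0, h′′(0) = 16.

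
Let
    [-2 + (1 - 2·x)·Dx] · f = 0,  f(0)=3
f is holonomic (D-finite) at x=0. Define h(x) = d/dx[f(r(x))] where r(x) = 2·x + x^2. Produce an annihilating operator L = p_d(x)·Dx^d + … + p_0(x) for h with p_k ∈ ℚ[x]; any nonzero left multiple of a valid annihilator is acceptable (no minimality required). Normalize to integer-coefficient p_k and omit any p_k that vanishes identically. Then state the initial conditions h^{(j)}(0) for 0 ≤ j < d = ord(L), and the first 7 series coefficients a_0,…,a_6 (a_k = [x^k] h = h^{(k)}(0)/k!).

L = (9 + 12·x + 6·x^2) + (-1 + 3·x + 6·x^2 + 2·x^3)·Dx  (order 1).
h: a_k = 12, 108, 720, 4272, 23760, 126864, 658560, …
ICs: h(0) = 12.

f: a_k = 3, 6, 12, 24, 48, 96, 192, …
Change of var in L_f (x↦r) gives L₀.
Derive L from L₀ (diff closure).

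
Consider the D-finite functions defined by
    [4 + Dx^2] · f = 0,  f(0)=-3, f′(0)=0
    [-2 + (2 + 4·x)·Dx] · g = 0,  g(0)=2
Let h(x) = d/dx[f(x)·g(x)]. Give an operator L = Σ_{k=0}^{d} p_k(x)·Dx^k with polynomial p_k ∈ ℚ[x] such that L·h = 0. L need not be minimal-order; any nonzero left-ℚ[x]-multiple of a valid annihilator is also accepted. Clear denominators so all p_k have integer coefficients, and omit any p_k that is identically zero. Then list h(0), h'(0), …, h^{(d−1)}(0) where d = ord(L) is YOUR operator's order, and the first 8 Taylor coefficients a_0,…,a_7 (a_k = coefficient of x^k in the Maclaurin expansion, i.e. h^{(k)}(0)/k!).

f: a_k = -3, 0, 6, 0, -2, 0, 4/15, 0, …
g: a_k = 2, 2, -1, 1, -5/4, 7/4, -21/8, 33/8, …
h₀=f·g: eliminate ⇒ L₀, order ≤ 2·1.
Differentiate: ansatz ord ≤ ord L₀ ⇒ L.
L = (53 + 288·x + 544·x^2 + 512·x^3 + 256·x^4) + (-2 - 36·x - 96·x^2 - 64·x^3)·Dx + (7 + 44·x + 108·x^2 + 128·x^3 + 64·x^4)·Dx^2  (order 2).
h: a_k = -6, 30, 27, -25, -65/4, 349/20, -2807/120, 44047/840, …
ICs: h(0) = -6, h′(0) = 30.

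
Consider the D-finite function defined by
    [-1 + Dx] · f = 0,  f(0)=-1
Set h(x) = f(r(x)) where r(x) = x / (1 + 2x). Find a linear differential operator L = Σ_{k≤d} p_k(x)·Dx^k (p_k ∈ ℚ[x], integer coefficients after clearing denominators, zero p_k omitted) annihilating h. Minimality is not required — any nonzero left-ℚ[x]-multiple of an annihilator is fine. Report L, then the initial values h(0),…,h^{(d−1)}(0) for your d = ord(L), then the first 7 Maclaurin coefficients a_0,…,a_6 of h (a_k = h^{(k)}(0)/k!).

f: a_k = -1, -1, -1/2, -1/6, -1/24, -1/120, -1/720, …
f∘r: x↦r, Dx↦Dx/r' in L_f ⇒ L₀.
L = -1 + (1 + 4·x + 4·x^2)·Dx  (order 1).
h: a_k = -1, -1, 3/2, -13/6, 71/24, -147/40, 2699/720, …
ICs: h(0) = -1.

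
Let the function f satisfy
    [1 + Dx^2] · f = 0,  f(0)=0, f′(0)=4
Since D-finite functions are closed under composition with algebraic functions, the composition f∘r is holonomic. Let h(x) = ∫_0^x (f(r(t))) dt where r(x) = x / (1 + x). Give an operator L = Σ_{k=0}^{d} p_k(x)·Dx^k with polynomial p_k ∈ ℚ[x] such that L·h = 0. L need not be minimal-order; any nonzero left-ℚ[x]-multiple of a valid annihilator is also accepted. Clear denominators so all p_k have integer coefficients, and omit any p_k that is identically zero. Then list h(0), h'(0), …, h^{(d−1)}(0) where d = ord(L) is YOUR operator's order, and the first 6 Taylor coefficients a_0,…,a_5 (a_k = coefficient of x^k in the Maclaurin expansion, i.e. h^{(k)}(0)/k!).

f: a_k = 0, 4, 0, -2/3, 0, 1/30, …
Change of var in L_f (x↦r) gives L₀.
∫: right-multiply L₀ by Dx.
L = Dx + (2 + 6·x + 6·x^2 + 2·x^3)·Dx^2 + (1 + 4·x + 6·x^2 + 4·x^3 + x^4)·Dx^3  (order 3).
h: a_k = 0, 0, 2, -4/3, 5/6, -2/5, …
ICs: h(0) = 0, h′(0) = 0, h′′(0) = 4.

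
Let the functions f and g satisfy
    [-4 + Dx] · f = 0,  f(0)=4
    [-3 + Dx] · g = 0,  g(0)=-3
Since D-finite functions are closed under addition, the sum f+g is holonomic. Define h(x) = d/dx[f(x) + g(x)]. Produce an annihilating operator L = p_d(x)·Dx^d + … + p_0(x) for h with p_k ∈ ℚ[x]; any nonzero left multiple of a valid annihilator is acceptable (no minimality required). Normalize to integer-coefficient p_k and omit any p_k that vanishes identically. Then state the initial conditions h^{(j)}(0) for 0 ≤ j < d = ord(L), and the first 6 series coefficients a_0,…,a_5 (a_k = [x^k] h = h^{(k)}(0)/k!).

L = 12 - 7·Dx + Dx^2  (order 2).
h: a_k = 7, 37, 175/2, 781/6, 3367/24, 14197/120, …
ICs: h(0) = 7, h′(0) = 37.

f: a_k = 4, 16, 32, 128/3, 128/3, 512/15, …
g: a_k = -3, -9, -27/2, -27/2, -81/8, -243/40, …
f+g: L₀ = lclm(L_f,L_g), ord ≤ 1+1.
h=h₀': d/dx-closure on L₀ ⇒ L.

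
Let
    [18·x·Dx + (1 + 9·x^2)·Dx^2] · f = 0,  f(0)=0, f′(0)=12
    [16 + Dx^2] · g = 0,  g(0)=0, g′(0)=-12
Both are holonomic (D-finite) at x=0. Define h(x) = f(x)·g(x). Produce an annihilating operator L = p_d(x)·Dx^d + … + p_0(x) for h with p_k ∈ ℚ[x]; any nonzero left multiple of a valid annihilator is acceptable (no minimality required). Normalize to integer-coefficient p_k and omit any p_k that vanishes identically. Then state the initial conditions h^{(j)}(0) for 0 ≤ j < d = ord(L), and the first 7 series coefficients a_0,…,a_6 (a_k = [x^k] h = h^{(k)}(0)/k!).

L = (20800 + 494784·x^2 + 2923776·x^4 + 11943936·x^6 + 26873856·x^8) + (19584·x + 342144·x^3 + 2239488·x^5 + 6718464·x^7)·Dx + (1700 + 42732·x^2 + 318816·x^4 + 1492992·x^6 + 3359232·x^8)·Dx^2 + (1224·x + 21384·x^3 + 139968·x^5 + 419904·x^7)·Dx^3 + (25 + 738·x^2 + 8505·x^4 + 46656·x^6 + 104976·x^8)·Dx^4  (order 4).
h: a_k = 0, 0, -144, 0, 816, 0, -3792, …
ICs: h(0) = 0, h′(0) = 0, h′′(0) = -288, h′′′(0) = 0.

f: a_k = 0, 12, 0, -36, 0, 972/5, 0, …
g: a_k = 0, -12, 0, 32, 0, -128/5, 0, …
f·g: L₀ = L_f ⊗_s L_g, ord ≤ 2·2.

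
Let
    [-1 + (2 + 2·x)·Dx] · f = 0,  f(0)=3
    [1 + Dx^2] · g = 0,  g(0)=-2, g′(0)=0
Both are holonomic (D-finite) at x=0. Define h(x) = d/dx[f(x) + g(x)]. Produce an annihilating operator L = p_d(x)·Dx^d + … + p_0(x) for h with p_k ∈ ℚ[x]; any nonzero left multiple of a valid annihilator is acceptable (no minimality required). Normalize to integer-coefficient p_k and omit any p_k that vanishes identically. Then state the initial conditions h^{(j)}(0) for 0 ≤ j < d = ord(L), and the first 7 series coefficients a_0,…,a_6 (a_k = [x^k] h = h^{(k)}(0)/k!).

f: a_k = 3, 3/2, -3/8, 3/16, -15/128, 21/256, -63/1024, …
g: a_k = -2, 0, 1, 0, -1/12, 0, 1/360, …
L₀ := lclm(L_f,L_g); ord L₀ ≤ 1+2.
h₀' ⇒ L via d/dx closure of L₀.
L = (-19 - 8·x - 4·x^2) + (-14 - 30·x - 24·x^2 - 8·x^3)·Dx + (-19 - 8·x - 4·x^2)·Dx^2 + (-14 - 30·x - 24·x^2 - 8·x^3)·Dx^3  (order 3).
h: a_k = 3/2, 5/4, 9/16, -77/96, 105/256, -2707/7680, 693/2048, …
ICs: h(0) = 3/2, h′(0) = 5/4, h′′(0) = 9/8.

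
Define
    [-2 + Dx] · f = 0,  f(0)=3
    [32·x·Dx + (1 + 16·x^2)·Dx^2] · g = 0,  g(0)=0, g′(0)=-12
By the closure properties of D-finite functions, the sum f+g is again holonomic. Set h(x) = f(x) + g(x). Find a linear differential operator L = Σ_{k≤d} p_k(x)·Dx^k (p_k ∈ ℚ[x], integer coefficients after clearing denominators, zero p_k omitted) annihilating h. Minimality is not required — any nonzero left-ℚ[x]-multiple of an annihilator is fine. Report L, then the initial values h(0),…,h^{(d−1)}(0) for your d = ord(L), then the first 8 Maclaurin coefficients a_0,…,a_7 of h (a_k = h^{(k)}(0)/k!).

f: a_k = 3, 6, 6, 4, 2, 4/5, 4/15, 8/105, …
g: a_k = 0, -12, 0, 64, 0, -3072/5, 0, 49152/7, …
Weyl lclm of L_f,L_g ⇒ L₀ (ord ≤ 3).
L = (32 - 64·x - 1536·x^2 - 1024·x^3)·Dx + (-18 + 704·x^2 - 512·x^4)·Dx^2 + (1 + 16·x + 32·x^2 + 256·x^3 + 256·x^4)·Dx^3  (order 3).
h: a_k = 3, -6, 6, 68, 2, -3068/5, 4/15, 737288/105, …
ICs: h(0) = 3, h′(0) = -6, h′′(0) = 12.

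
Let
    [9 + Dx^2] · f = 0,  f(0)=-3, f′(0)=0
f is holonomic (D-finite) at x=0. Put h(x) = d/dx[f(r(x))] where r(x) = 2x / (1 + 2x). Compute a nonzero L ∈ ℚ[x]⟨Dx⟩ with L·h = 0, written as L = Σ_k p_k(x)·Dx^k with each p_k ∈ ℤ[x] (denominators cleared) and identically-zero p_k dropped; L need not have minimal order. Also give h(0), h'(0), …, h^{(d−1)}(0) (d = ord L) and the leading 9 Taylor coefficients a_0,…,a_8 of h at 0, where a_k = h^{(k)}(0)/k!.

f: a_k = -3, 0, 27/2, 0, -81/8, 0, 243/80, 0, -2187/4480, …
L₀ from L_f via x↦r, Dx↦r'^{-1}Dx.
h₀' ⇒ L via d/dx closure of L₀.
L = (60 + 96·x + 96·x^2) + (12 + 72·x + 144·x^2 + 96·x^3)·Dx + (1 + 8·x + 24·x^2 + 32·x^3 + 16·x^4)·Dx^2  (order 2).
h: a_k = 0, 108, -648, 1944, -2160, -58968/5, 462672/5, -14090544/35, 47223648/35, …
ICs: h(0) = 0, h′(0) = 108.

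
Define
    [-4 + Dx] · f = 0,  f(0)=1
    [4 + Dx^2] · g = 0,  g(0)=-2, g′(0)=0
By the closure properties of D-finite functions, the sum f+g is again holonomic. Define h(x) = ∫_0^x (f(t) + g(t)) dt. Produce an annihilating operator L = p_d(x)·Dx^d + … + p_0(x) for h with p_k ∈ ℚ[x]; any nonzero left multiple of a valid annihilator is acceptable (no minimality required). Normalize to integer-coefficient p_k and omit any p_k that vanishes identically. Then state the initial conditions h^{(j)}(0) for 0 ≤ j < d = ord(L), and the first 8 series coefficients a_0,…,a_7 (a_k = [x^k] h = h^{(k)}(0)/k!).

L = -16·Dx + 4·Dx^2 - 4·Dx^3 + Dx^4  (order 4).
h: a_k = 0, -1, 2, 4, 8/3, 28/15, 64/45, 88/105, …
ICs: h(0) = 0, h′(0) = -1, h′′(0) = 4, h′′′(0) = 24.

f: a_k = 1, 4, 8, 32/3, 32/3, 128/15, 256/45, 1024/315, …
g: a_k = -2, 0, 4, 0, -4/3, 0, 8/45, 0, …
Sum ⇒ L₀ = lclm(L_f,L_g) in ℚ(x)⟨Dx⟩.
Integrate: L := L₀·Dx.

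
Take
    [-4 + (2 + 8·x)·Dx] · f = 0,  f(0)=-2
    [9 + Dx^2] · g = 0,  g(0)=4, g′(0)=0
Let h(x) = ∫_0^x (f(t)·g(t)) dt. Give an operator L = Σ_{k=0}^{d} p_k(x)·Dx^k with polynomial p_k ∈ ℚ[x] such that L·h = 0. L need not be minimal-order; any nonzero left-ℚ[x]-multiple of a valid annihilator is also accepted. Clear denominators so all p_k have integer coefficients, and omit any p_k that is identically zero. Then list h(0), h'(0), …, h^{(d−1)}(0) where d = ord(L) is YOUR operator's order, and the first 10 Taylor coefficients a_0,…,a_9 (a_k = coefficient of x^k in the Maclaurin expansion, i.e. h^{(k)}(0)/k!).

L = (21 + 72·x + 144·x^2)·Dx + (-4 - 16·x)·Dx^2 + (1 + 8·x + 16·x^2)·Dx^3  (order 3).
h: a_k = 0, -8, -8, 52/3, 10, -19/5, -67/3, 3741/70, -5979/40, 763933/1680, …
ICs: h(0) = 0, h′(0) = -8, h′′(0) = -16.

f: a_k = -2, -4, 4, -8, 20, -56, 168, -528, 1716, -5720, …
g: a_k = 4, 0, -18, 0, 27/2, 0, -81/20, 0, 729/1120, 0, …
L₀ := L_f ⊗_s L_g (sym. prod.), ord ≤ 2.
∫: right-multiply L₀ by Dx.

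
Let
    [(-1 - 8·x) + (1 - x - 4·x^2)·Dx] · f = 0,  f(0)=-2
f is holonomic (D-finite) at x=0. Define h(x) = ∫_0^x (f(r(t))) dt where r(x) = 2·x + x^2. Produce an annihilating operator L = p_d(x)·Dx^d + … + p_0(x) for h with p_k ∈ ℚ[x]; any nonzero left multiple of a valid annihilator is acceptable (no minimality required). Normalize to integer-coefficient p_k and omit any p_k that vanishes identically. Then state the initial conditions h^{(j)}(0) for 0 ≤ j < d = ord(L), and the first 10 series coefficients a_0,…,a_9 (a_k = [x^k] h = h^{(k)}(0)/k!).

L = (2 + 34·x + 48·x^2 + 16·x^3)·Dx + (-1 + 2·x + 17·x^2 + 16·x^3 + 4·x^4)·Dx^2  (order 2).
h: a_k = 0, -2, -2, -14, -46, -1154/5, -3062/3, -34978/7, -24158, -1083754/9, …
ICs: h(0) = 0, h′(0) = -2.

f: a_k = -2, -2, -10, -18, -58, -130, -362, -882, -2330, -5858, …
Change of var in L_f (x↦r) gives L₀.
h=∫h₀ ⇒ L = L₀·Dx.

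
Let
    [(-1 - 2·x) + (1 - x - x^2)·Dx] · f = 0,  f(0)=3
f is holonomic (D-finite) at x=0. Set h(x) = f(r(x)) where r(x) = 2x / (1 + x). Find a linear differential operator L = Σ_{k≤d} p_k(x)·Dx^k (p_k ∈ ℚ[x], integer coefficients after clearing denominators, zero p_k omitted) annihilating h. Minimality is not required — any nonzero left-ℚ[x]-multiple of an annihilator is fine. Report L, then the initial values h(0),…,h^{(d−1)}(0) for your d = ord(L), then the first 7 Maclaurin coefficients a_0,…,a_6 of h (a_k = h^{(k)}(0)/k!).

L = (2 + 10·x) + (-1 - x + 5·x^2 + 5·x^3)·Dx  (order 1).
h: a_k = 3, 6, 18, 30, 90, 150, 450, …
ICs: h(0) = 3.

f: a_k = 3, 3, 6, 9, 15, 24, 39, …
L₀ from L_f via x↦r, Dx↦r'^{-1}Dx.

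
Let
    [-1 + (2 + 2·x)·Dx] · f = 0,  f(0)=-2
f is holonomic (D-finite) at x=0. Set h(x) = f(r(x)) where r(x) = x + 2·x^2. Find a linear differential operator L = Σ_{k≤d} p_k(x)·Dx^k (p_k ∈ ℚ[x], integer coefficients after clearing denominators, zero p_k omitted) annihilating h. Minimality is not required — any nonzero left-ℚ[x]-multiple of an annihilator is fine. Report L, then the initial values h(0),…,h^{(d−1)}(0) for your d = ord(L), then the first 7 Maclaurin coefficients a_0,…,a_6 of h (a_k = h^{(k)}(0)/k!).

L = (-1 - 4·x) + (2 + 2·x + 4·x^2)·Dx  (order 1).
h: a_k = -2, -1, -7/4, 7/8, 21/64, -119/128, 189/512, …
ICs: h(0) = -2.

f: a_k = -2, -1, 1/4, -1/8, 5/64, -7/128, 21/512, …
f∘r: x↦r, Dx↦Dx/r' in L_f ⇒ L₀.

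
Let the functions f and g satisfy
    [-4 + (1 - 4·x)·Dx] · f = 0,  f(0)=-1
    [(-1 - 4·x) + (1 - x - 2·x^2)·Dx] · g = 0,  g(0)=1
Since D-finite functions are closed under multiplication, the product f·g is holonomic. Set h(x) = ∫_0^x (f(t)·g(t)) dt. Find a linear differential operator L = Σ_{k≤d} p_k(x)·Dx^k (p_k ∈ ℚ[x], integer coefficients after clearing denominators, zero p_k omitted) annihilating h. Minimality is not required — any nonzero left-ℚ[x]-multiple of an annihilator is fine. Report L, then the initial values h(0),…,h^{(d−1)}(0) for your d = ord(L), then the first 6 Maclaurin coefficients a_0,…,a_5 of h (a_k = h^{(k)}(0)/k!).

L = (-5 + 4·x + 24·x^2)·Dx + (1 - 5·x + 2·x^2 + 8·x^3)·Dx^2  (order 2).
h: a_k = 0, -1, -5/2, -23/3, -97/4, -399/5, …
ICs: h(0) = 0, h′(0) = -1.

f: a_k = -1, -4, -16, -64, -256, -1024, …
g: a_k = 1, 1, 3, 5, 11, 21, …
h₀=f·g: eliminate ⇒ L₀, order ≤ 1·1.
h=∫h₀ ⇒ L = L₀·Dx.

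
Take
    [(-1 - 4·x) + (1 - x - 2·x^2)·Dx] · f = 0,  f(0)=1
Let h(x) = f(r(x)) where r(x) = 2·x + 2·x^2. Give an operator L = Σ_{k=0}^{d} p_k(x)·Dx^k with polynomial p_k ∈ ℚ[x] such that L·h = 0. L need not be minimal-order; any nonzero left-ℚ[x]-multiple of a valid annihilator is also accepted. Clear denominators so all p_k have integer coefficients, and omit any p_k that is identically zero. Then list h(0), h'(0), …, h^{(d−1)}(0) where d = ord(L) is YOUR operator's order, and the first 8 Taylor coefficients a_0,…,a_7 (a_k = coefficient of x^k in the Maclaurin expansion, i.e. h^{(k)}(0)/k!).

L = (2 + 20·x + 48·x^2 + 32·x^3) + (-1 + 2·x + 10·x^2 + 16·x^3 + 8·x^4)·Dx  (order 1).
h: a_k = 1, 2, 14, 64, 308, 1496, 7208, 34816, …
ICs: h(0) = 1.

f: a_k = 1, 1, 3, 5, 11, 21, 43, 85, …
f∘r: x↦r, Dx↦Dx/r' in L_f ⇒ L₀.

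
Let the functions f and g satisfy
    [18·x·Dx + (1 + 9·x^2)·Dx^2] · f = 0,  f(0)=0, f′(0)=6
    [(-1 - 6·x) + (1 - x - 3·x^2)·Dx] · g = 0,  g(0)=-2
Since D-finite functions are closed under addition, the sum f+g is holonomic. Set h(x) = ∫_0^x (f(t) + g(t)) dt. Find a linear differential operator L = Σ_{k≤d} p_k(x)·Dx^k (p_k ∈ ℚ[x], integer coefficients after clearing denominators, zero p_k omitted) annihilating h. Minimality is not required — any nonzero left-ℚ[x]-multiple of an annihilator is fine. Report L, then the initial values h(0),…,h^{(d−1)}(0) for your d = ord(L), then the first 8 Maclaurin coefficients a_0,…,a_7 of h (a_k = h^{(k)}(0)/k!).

f: a_k = 0, 6, 0, -18, 0, 486/5, 0, -4374/7, …
g: a_k = -2, -2, -8, -14, -38, -80, -194, -434, …
Sum ⇒ L₀ = lclm(L_f,L_g) in ℚ(x)⟨Dx⟩.
h=∫₀ˣh₀: take L = L₀·Dx.
L = (72 - 288·x - 4428·x^2 - 9720·x^3 - 33534·x^4 - 13122·x^6)·Dx^2 + (-30 - 180·x - 144·x^2 - 1728·x^3 - 9153·x^4 - 23814·x^5 - 2187·x^6 - 13122·x^7)·Dx^3 + (4 + 14·x + 114·x^2 - 36·x^3 + 459·x^4 - 1539·x^5 - 2430·x^6 - 729·x^7 - 2187·x^8)·Dx^4  (order 4).
h: a_k = 0, -2, 2, -8/3, -8, -38/5, 43/15, -194/7, …
ICs: h(0) = 0, h′(0) = -2, h′′(0) = 4, h′′′(0) = -16.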